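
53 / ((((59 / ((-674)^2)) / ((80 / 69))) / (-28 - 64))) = -7704520960 / 177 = -43528367.01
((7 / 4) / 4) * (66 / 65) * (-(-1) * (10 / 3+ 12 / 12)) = 77 / 40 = 1.92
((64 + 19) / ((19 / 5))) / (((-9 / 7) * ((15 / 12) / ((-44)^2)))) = -4499264 / 171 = -26311.49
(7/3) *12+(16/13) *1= 380/13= 29.23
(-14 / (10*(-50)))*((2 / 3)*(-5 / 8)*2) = -7 / 300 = -0.02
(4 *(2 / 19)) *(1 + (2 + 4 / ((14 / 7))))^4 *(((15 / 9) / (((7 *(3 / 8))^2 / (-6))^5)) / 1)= -858993459200000 / 3912564673899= -219.55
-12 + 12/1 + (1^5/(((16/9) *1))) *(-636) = -1431/4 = -357.75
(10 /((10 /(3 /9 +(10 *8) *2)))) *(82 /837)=39442 /2511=15.71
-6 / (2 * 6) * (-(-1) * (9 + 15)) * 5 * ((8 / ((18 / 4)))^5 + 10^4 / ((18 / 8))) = -5269771520 / 19683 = -267732.13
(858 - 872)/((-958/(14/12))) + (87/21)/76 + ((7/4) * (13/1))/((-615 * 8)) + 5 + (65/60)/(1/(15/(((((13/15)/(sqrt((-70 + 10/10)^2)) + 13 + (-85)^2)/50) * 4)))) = 47853768965143949/9392299453699680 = 5.10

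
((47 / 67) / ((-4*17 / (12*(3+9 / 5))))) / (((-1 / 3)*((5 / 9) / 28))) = 2558304 / 28475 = 89.84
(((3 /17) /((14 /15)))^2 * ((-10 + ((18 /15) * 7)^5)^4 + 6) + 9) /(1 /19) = 224274036850620761063027661346528407 /108039855957031250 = 2075845389314636282.33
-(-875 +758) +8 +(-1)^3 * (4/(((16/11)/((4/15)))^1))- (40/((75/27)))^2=-6232/75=-83.09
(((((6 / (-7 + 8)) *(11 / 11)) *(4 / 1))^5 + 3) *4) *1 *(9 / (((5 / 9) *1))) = 2579891148 / 5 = 515978229.60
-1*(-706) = 706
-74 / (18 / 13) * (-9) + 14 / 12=2893 / 6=482.17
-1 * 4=-4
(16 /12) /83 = 4 /249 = 0.02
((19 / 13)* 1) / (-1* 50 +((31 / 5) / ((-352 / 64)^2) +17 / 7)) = -80465 / 2607761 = -0.03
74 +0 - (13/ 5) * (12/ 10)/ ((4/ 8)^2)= 1538/ 25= 61.52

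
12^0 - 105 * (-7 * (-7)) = -5144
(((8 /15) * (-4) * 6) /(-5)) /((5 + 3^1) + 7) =64 /375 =0.17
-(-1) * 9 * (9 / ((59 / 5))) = 405 / 59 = 6.86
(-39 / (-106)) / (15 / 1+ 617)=39 / 66992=0.00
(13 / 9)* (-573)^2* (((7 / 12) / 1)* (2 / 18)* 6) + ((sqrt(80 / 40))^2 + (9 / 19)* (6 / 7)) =441535303 / 2394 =184434.13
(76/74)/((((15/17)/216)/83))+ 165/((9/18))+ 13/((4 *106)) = 1662737909/78440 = 21197.58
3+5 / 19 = 62 / 19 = 3.26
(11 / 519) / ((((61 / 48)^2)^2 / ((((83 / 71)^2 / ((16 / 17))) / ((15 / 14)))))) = 664857059328 / 60374305076065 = 0.01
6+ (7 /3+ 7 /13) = 346 /39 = 8.87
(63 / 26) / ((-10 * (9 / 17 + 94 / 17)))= -1071 / 26780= -0.04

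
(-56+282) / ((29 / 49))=11074 / 29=381.86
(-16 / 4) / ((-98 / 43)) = 86 / 49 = 1.76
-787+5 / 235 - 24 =-38116 / 47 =-810.98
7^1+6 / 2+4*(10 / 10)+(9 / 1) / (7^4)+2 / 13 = 441901 / 31213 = 14.16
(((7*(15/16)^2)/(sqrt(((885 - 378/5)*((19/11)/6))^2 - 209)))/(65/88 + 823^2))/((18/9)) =317625*sqrt(654419261)/416071159221679328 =0.00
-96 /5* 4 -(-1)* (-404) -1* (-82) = -1994 /5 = -398.80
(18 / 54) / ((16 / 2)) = 1 / 24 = 0.04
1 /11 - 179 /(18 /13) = -25579 /198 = -129.19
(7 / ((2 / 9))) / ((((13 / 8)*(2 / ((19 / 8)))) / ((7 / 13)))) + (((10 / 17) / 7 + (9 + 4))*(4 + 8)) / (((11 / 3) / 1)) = 48859263 / 884884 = 55.22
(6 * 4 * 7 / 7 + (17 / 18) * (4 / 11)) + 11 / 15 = 12413 / 495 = 25.08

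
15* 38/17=570/17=33.53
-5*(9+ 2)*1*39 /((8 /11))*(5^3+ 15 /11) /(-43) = 1490775 /172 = 8667.30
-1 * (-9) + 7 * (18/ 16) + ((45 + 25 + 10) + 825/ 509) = 401075/ 4072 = 98.50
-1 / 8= -0.12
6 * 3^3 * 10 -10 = 1610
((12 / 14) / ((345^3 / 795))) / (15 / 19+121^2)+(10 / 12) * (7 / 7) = 493614683713 / 592337619650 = 0.83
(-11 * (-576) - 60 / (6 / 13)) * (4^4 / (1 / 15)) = 23831040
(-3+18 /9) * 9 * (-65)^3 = 2471625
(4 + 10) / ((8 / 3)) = 21 / 4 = 5.25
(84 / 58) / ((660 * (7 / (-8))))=-4 / 1595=-0.00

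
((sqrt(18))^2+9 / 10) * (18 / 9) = 189 / 5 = 37.80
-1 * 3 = -3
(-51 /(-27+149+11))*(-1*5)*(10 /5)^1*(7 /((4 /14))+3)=14025 /133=105.45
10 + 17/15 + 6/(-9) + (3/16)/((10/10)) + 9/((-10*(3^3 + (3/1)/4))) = 94321/8880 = 10.62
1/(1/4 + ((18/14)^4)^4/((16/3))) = 531726889113616/5691992288833927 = 0.09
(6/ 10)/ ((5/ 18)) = 54/ 25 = 2.16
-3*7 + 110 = 89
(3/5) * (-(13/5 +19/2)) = -7.26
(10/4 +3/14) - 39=-254/7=-36.29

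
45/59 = 0.76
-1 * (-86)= 86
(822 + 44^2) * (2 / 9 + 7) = 179270 / 9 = 19918.89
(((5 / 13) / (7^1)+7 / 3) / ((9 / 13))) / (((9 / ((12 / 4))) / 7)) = 652 / 81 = 8.05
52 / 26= 2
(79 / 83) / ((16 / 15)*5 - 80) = -237 / 18592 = -0.01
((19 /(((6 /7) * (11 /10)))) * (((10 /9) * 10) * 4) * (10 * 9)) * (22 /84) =21111.11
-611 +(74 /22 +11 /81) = -541283 /891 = -607.50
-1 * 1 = -1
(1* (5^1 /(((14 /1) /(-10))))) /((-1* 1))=25 /7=3.57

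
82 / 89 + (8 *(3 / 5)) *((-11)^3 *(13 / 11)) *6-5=-20161383 / 445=-45306.48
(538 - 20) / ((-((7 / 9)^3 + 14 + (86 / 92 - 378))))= 1.43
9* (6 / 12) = 9 / 2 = 4.50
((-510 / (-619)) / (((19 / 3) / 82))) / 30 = 4182 / 11761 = 0.36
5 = 5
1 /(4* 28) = 1 /112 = 0.01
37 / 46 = 0.80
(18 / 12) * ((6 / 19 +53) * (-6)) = -9117 / 19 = -479.84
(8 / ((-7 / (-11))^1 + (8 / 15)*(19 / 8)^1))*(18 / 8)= 1485 / 157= 9.46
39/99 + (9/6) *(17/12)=665/264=2.52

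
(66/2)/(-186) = -11/62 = -0.18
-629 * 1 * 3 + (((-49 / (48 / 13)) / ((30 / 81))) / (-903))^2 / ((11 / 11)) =-1887.00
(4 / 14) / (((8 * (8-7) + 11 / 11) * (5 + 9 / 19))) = 19 / 3276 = 0.01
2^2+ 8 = 12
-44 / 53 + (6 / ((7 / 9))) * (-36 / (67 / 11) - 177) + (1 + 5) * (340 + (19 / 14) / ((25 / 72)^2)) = 10807924138 / 15535625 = 695.69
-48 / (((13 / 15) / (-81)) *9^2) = 720 / 13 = 55.38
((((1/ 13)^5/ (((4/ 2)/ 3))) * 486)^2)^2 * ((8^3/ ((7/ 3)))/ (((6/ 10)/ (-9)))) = -6507176520522240/ 133034746424165596071607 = -0.00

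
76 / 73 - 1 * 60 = -4304 / 73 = -58.96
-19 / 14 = -1.36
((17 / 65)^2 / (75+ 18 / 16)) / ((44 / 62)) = 35836 / 28303275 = 0.00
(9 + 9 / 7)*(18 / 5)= 1296 / 35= 37.03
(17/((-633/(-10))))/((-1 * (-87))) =170/55071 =0.00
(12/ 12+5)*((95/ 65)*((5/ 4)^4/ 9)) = 11875/ 4992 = 2.38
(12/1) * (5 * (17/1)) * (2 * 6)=12240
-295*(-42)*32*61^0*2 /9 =264320 /3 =88106.67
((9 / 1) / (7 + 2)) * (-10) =-10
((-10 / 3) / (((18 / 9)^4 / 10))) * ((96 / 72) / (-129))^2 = -100 / 449307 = -0.00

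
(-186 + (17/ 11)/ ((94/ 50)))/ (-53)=95737/ 27401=3.49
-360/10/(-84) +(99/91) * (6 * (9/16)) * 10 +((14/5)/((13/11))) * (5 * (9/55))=71133/1820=39.08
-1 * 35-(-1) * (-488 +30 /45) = -1567 /3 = -522.33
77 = 77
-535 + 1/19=-10164/19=-534.95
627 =627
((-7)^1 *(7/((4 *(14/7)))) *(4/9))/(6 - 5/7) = -343/666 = -0.52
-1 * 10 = -10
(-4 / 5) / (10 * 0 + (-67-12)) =4 / 395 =0.01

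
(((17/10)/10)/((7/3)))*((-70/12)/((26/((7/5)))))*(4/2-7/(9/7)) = 3689/46800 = 0.08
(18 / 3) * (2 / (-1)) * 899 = -10788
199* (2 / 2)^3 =199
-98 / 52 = -49 / 26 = -1.88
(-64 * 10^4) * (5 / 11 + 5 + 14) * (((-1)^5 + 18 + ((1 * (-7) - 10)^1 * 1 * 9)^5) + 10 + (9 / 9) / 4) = 11482881981869120000 / 11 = 1043898361988101818.18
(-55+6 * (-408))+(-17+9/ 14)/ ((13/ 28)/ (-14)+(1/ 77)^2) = -3141343/ 1565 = -2007.25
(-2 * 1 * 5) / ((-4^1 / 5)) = 25 / 2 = 12.50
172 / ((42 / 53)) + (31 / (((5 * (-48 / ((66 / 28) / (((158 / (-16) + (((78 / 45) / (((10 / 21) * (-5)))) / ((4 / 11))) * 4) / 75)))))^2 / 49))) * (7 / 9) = 7845962342839 / 35817789168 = 219.05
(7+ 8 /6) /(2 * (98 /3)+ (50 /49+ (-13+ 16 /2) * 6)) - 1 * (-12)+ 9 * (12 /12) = 113449 /5344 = 21.23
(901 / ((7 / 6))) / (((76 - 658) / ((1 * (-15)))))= 13515 / 679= 19.90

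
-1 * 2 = -2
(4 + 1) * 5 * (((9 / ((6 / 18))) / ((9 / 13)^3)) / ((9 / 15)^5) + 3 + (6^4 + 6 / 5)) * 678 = 39775372.74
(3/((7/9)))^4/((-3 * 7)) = -177147/16807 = -10.54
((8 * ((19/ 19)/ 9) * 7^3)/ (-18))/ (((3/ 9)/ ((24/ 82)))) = -5488/ 369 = -14.87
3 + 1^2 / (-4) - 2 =3 / 4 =0.75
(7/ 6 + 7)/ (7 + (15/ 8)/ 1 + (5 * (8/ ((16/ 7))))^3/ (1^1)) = 98/ 64419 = 0.00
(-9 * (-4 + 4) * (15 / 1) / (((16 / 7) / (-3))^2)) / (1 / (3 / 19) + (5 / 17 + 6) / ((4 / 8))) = 0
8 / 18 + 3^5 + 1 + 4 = 2236 / 9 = 248.44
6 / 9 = 2 / 3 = 0.67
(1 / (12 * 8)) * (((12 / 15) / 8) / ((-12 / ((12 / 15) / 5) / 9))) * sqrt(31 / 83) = -sqrt(2573) / 664000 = -0.00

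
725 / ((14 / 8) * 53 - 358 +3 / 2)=-580 / 211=-2.75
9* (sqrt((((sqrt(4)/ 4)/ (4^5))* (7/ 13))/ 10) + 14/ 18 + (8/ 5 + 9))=9* sqrt(455)/ 4160 + 512/ 5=102.45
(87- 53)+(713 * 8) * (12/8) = 8590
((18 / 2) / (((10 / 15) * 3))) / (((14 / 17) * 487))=0.01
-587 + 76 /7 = -4033 /7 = -576.14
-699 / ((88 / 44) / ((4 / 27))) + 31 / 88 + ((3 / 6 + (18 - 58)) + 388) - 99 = 156875 / 792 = 198.07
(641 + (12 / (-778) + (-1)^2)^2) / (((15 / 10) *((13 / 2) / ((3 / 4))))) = 97143450 / 1967173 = 49.38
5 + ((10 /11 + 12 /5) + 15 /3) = 732 /55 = 13.31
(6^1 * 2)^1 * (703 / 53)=8436 / 53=159.17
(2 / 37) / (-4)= -1 / 74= -0.01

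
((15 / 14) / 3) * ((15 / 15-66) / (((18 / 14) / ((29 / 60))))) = -8.73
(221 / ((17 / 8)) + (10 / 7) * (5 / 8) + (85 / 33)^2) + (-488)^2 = 7264887541 / 30492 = 238255.53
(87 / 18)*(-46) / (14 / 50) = -16675 / 21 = -794.05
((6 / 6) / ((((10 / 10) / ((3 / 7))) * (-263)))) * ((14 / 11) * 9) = -54 / 2893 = -0.02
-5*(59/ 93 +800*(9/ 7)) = -3350065/ 651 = -5146.03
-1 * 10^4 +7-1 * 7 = -10000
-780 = -780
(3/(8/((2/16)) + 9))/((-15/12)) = -12/365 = -0.03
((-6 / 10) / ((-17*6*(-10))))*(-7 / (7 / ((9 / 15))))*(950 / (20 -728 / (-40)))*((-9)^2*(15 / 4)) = 69255 / 25976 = 2.67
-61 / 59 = -1.03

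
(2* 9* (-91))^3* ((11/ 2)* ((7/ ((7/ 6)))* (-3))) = 435087781128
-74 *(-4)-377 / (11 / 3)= 2125 / 11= 193.18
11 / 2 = 5.50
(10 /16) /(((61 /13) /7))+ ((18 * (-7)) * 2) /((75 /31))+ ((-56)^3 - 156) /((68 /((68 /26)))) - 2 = -1088898301 /158600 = -6865.69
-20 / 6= -10 / 3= -3.33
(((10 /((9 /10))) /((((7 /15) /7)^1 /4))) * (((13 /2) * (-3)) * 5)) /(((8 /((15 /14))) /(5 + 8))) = -1584375 /14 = -113169.64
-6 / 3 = -2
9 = 9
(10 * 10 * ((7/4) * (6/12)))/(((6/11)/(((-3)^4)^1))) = 51975/4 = 12993.75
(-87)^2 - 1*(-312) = 7881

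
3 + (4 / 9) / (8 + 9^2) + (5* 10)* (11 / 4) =225089 / 1602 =140.50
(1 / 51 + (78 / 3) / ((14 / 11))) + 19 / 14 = 15569 / 714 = 21.81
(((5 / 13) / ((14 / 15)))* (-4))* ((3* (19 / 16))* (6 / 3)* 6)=-12825 / 182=-70.47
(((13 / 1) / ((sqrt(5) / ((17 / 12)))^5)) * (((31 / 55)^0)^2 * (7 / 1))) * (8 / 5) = 129206987 * sqrt(5) / 19440000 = 14.86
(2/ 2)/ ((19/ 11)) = 11/ 19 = 0.58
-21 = -21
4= 4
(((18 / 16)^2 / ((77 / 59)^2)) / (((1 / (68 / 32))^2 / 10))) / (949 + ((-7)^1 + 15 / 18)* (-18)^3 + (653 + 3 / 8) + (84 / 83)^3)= 0.00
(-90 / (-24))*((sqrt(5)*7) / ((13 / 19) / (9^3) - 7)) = -1454355*sqrt(5) / 387776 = -8.39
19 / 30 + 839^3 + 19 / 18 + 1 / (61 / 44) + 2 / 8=6484675143829 / 10980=590589721.66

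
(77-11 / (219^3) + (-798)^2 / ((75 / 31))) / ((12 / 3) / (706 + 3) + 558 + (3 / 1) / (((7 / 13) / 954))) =85780758070986034 / 1913496265250775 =44.83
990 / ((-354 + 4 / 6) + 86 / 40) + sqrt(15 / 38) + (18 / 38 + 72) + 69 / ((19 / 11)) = sqrt(570) / 38 + 2309424 / 21071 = 110.23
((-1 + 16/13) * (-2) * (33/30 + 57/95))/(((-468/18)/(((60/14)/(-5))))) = -153/5915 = -0.03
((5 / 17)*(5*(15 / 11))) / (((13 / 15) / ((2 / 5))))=2250 / 2431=0.93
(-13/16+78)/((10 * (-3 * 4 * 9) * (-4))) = 247/13824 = 0.02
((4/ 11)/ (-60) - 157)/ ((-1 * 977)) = 25906/ 161205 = 0.16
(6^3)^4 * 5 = 10883911680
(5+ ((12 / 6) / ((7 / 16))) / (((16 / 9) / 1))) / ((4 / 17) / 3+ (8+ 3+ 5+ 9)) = 2703 / 8953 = 0.30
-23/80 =-0.29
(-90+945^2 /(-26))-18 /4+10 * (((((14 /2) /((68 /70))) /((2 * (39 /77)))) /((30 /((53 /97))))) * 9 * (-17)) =-174723353 /5044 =-34639.84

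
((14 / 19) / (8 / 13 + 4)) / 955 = 91 / 544350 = 0.00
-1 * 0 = 0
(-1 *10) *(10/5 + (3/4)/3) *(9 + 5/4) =-1845/8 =-230.62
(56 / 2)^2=784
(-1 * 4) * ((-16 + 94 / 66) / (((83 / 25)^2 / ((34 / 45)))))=8177000 / 2046033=4.00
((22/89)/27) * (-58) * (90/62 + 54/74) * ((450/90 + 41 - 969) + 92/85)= 9265850088/8677055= 1067.86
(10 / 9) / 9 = 10 / 81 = 0.12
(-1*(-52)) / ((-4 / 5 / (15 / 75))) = -13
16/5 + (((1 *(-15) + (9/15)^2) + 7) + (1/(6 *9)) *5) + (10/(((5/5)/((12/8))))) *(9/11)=117691/14850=7.93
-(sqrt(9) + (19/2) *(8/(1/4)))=-307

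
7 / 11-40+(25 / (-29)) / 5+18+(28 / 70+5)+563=872248 / 1595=546.86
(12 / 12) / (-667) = -1 / 667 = -0.00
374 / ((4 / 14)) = 1309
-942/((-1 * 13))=942/13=72.46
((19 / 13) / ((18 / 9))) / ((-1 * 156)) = -19 / 4056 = -0.00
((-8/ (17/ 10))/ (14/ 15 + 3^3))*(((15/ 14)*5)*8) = -360000/ 49861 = -7.22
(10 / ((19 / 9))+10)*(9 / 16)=315 / 38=8.29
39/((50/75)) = 117/2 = 58.50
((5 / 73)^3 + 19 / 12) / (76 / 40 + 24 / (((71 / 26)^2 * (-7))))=1304352726005 / 1186220979726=1.10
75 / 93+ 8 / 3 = 323 / 93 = 3.47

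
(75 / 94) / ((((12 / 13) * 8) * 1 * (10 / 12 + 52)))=975 / 476768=0.00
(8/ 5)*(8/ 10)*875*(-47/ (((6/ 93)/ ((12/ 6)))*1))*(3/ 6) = -815920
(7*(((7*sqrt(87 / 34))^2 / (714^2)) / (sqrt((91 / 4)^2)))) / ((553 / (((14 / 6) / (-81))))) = -29 / 7356559158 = -0.00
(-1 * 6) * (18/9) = -12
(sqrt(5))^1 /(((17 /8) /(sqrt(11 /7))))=8 * sqrt(385) /119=1.32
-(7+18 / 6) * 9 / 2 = -45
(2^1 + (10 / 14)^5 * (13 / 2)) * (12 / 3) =215706 / 16807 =12.83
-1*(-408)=408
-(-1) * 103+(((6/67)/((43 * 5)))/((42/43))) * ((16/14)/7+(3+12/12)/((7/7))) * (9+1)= 2367451/22981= 103.02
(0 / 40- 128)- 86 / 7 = -982 / 7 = -140.29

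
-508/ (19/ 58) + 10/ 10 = -29445/ 19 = -1549.74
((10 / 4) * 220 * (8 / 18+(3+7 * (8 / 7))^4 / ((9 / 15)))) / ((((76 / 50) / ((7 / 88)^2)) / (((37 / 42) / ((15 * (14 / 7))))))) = 7110165125 / 4333824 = 1640.62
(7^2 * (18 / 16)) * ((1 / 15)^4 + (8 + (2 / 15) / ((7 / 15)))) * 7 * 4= 143876593 / 11250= 12789.03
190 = 190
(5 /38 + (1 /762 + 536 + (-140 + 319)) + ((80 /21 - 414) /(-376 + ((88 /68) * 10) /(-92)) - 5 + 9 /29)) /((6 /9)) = 153779049022621 /144082223138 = 1067.30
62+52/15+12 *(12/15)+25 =1501/15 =100.07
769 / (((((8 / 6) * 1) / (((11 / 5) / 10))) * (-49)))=-25377 / 9800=-2.59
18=18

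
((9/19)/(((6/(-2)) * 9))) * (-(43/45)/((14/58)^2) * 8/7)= 289304/879795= 0.33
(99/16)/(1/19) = 1881/16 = 117.56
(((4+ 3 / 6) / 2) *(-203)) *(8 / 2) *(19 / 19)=-1827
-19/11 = -1.73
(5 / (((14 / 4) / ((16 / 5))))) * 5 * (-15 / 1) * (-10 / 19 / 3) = 8000 / 133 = 60.15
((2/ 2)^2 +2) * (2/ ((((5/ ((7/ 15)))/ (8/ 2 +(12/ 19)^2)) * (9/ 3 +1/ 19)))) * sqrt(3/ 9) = 11116 * sqrt(3)/ 41325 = 0.47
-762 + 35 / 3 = -2251 / 3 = -750.33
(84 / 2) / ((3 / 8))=112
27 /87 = 9 /29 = 0.31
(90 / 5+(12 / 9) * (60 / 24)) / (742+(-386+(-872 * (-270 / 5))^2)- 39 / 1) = 64 / 6651840183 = 0.00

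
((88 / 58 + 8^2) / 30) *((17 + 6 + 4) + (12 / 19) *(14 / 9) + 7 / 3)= 1920 / 29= 66.21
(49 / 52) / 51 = 49 / 2652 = 0.02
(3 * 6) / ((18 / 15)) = 15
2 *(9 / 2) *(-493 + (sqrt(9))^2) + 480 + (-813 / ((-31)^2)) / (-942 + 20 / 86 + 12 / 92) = -3468860741187 / 894959119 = -3876.00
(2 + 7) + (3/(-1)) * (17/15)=28/5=5.60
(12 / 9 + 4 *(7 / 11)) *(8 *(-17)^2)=295936 / 33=8967.76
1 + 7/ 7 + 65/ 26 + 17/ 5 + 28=359/ 10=35.90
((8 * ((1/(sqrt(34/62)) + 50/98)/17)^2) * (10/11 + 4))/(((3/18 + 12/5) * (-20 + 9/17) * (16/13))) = -895639680/194536638373 - 526500 * sqrt(527)/3970135477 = -0.01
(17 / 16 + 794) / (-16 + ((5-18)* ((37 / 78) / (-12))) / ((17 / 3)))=-648771 / 12982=-49.97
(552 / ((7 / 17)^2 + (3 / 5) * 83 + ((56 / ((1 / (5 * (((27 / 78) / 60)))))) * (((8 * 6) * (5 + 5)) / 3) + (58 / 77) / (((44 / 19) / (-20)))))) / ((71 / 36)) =79045326360 / 85269390359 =0.93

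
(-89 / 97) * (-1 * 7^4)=213689 / 97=2202.98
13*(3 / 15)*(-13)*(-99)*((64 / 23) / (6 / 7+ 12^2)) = 7392 / 115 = 64.28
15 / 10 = 3 / 2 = 1.50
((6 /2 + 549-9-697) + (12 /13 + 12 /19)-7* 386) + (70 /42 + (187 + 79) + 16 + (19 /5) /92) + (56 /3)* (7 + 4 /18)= -7472777069 /3067740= -2435.92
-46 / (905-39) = -23 / 433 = -0.05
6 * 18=108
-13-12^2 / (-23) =-155 / 23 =-6.74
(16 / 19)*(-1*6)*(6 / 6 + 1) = -192 / 19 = -10.11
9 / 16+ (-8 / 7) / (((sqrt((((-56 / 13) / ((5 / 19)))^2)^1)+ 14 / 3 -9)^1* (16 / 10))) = 132261 / 262864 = 0.50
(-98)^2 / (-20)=-2401 / 5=-480.20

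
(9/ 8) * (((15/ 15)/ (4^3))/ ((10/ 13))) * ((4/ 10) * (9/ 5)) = 1053/ 64000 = 0.02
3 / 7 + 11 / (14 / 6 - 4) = -6.17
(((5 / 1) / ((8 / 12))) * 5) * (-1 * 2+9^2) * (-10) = -29625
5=5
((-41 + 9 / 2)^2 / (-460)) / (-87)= 0.03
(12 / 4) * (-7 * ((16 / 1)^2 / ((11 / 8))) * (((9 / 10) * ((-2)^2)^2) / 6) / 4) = -129024 / 55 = -2345.89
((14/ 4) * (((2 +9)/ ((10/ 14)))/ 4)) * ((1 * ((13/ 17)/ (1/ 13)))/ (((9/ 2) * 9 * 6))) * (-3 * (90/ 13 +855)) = -581581/ 408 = -1425.44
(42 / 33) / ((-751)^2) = 14 / 6204011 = 0.00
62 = 62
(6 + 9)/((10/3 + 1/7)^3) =0.36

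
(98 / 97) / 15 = 98 / 1455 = 0.07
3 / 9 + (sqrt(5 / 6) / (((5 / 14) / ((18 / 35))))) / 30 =sqrt(30) / 125 + 1 / 3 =0.38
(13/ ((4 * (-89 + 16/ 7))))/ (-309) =91/ 750252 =0.00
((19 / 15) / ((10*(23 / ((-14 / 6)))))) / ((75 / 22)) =-1463 / 388125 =-0.00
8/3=2.67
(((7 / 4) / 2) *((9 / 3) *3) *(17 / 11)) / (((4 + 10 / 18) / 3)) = 28917 / 3608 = 8.01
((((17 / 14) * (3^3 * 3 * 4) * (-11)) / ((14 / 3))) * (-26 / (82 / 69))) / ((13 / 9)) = 28218861 / 2009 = 14046.22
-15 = -15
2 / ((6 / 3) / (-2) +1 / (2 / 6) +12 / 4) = 2 / 5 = 0.40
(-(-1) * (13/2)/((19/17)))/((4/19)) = 221/8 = 27.62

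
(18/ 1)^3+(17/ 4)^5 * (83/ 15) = 207427651/ 15360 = 13504.40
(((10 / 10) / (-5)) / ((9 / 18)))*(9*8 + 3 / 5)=-726 / 25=-29.04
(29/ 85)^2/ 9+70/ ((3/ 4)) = 93.35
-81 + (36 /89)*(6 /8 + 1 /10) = -35892 /445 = -80.66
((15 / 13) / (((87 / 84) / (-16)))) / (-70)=96 / 377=0.25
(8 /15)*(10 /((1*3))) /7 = 16 /63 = 0.25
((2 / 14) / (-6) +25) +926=39941 / 42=950.98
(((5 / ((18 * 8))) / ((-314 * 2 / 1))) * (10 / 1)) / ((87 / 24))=-25 / 163908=-0.00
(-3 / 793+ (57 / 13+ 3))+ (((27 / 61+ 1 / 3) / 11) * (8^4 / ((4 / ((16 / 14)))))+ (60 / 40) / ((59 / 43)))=1967618657 / 21615594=91.03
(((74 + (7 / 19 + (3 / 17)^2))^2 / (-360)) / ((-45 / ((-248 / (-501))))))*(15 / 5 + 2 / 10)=1021975097344 / 1888211447625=0.54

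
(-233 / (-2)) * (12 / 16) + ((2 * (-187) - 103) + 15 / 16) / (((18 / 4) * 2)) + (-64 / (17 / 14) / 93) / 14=290387 / 8432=34.44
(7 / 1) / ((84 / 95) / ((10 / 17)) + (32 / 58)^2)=2796325 / 722074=3.87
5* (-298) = -1490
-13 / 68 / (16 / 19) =-247 / 1088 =-0.23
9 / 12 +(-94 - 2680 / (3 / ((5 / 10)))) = -6479 / 12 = -539.92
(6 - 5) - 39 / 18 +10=53 / 6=8.83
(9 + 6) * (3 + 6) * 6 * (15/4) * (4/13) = 12150/13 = 934.62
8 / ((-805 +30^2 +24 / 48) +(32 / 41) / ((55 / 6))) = 36080 / 431089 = 0.08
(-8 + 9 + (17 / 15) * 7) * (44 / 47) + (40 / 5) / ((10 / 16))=2984 / 141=21.16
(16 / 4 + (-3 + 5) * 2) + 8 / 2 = 12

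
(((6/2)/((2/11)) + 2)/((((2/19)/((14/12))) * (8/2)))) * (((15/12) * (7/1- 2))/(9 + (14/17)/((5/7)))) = 10457125/331392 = 31.56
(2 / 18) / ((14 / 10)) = 5 / 63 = 0.08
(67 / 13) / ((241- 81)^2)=67 / 332800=0.00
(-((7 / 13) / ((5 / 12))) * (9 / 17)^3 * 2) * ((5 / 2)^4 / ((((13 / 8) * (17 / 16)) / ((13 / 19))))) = -122472000 / 20629687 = -5.94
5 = 5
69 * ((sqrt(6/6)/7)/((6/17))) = 391/14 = 27.93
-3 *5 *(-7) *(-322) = -33810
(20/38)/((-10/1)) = -1/19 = -0.05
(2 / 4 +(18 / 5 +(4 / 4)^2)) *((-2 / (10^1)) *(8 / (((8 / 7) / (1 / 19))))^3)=-0.05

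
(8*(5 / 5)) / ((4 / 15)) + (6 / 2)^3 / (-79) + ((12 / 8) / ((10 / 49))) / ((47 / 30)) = 255081 / 7426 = 34.35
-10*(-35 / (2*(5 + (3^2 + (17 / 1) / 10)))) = 1750 / 157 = 11.15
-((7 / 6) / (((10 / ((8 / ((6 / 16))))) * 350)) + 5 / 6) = -0.84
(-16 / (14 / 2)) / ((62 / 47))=-376 / 217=-1.73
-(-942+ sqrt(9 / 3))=942 - sqrt(3)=940.27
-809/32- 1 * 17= -1353/32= -42.28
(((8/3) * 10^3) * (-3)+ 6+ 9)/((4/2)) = -7985/2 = -3992.50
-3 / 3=-1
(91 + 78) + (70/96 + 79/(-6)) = 2505/16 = 156.56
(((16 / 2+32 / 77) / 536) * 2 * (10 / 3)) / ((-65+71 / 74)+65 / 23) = -306360 / 179166911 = -0.00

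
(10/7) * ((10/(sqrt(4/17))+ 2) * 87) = 1740/7+ 4350 * sqrt(17)/7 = 2810.79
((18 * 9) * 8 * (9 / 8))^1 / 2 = 729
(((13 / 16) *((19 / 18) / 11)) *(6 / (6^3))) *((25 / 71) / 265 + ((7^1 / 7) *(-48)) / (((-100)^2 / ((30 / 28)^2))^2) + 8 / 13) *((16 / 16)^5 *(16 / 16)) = 220204511900977 / 164867113635840000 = 0.00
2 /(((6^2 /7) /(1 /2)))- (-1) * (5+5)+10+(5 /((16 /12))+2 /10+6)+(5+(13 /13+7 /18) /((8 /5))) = 2881 /80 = 36.01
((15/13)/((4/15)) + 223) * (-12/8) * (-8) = 35463/13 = 2727.92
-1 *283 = -283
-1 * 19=-19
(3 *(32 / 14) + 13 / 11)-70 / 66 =1612 / 231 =6.98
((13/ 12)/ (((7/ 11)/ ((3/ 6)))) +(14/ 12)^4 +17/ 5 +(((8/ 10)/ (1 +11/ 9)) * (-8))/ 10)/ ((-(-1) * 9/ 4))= 6595133/ 2551500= 2.58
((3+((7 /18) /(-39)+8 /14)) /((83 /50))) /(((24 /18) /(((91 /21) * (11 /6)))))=4812775 /376488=12.78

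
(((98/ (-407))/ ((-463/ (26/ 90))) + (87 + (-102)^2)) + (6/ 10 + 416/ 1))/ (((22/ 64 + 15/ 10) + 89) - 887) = -2959832275072/ 216041011065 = -13.70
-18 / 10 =-9 / 5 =-1.80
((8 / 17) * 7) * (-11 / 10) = -308 / 85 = -3.62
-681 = -681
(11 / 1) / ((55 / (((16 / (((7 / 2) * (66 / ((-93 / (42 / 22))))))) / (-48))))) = 31 / 2205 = 0.01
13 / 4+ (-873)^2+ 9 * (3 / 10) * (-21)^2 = 15266459 / 20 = 763322.95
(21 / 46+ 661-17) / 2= 29645 / 92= 322.23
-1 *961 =-961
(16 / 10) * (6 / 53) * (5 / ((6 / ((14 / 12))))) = 28 / 159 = 0.18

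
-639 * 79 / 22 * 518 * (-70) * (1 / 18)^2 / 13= 50845585 / 2574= 19753.53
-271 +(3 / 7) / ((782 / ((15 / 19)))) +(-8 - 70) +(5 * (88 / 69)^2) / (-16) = -349.51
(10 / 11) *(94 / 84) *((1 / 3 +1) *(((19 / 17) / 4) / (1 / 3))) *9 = 13395 / 1309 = 10.23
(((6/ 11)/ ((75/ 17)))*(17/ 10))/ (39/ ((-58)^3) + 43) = 0.00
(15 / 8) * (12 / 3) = 15 / 2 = 7.50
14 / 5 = 2.80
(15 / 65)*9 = 27 / 13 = 2.08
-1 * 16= -16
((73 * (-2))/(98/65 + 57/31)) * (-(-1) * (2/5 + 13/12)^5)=-164277444930131/524335680000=-313.31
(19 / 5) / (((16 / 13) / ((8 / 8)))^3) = 41743 / 20480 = 2.04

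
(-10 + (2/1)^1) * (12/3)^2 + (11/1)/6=-757/6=-126.17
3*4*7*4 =336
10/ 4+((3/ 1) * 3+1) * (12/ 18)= 55/ 6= 9.17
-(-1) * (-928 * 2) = -1856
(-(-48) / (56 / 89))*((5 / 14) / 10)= 2.72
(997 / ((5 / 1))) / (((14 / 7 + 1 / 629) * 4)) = 627113 / 25180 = 24.91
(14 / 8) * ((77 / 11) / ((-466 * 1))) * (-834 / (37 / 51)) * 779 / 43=811782657 / 1482812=547.46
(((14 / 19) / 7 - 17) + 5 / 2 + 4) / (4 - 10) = 395 / 228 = 1.73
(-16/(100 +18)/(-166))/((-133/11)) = -44/651301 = -0.00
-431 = -431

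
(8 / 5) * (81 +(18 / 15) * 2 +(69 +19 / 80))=12211 / 50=244.22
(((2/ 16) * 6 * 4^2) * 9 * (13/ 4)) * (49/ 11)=17199/ 11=1563.55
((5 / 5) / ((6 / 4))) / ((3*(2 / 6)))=2 / 3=0.67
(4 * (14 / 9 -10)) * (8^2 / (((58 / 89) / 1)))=-865792 / 261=-3317.21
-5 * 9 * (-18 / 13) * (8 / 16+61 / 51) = 23355 / 221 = 105.68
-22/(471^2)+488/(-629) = -108272246/139537989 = -0.78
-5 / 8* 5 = -25 / 8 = -3.12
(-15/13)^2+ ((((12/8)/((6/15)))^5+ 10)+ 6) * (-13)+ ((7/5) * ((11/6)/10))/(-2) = -127810074889/12979200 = -9847.30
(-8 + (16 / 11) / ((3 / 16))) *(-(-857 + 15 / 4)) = -6826 / 33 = -206.85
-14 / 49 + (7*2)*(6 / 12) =47 / 7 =6.71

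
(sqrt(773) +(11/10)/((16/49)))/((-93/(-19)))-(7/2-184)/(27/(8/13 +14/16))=19* sqrt(773)/93 +18544247/1740960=16.33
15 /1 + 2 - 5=12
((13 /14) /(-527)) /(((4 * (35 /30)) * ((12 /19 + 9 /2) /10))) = -0.00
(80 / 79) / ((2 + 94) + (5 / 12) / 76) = 72960 / 6917003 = 0.01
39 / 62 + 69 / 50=1557 / 775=2.01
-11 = -11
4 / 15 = 0.27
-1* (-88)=88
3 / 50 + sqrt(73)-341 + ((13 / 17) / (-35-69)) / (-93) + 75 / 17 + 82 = -80481803 / 316200 + sqrt(73) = -245.98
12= 12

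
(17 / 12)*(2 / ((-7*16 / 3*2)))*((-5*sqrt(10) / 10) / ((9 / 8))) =17*sqrt(10) / 1008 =0.05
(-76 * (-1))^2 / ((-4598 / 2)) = -304 / 121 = -2.51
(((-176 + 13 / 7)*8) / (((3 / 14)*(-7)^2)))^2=380406016 / 21609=17604.05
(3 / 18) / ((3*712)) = 1 / 12816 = 0.00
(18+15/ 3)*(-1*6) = -138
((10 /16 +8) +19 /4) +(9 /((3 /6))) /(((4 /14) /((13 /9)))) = 835 /8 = 104.38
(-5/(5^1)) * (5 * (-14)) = 70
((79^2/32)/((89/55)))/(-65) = -68651/37024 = -1.85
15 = 15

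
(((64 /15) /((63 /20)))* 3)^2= 65536 /3969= 16.51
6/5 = 1.20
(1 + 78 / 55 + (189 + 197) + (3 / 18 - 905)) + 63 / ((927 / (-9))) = -17573741 / 33990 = -517.03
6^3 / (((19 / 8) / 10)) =17280 / 19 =909.47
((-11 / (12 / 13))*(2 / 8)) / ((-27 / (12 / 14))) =143 / 1512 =0.09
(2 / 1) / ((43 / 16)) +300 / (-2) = -6418 / 43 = -149.26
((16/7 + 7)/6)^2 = 4225/1764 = 2.40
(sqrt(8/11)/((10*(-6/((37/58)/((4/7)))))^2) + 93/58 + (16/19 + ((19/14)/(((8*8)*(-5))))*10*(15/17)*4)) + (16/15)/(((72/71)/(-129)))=-6297441799/47209680 + 67081*sqrt(22)/1065715200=-133.39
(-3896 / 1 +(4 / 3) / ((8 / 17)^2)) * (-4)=186719 / 12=15559.92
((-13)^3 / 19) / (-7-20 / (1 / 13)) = 2197 / 5073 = 0.43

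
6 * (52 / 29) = 312 / 29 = 10.76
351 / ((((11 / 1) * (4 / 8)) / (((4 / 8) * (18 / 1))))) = 6318 / 11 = 574.36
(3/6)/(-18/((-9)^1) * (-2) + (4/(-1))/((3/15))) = -1/48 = -0.02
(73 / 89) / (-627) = -73 / 55803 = -0.00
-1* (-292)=292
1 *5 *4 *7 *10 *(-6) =-8400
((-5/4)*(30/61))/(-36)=0.02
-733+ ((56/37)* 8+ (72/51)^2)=-7687185/10693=-718.90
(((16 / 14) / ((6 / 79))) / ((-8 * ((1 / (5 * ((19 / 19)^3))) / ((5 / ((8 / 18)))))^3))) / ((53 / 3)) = -18949.20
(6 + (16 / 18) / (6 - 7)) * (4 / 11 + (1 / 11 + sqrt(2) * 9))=67.38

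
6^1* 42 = 252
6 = 6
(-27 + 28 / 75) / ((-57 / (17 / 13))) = 33949 / 55575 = 0.61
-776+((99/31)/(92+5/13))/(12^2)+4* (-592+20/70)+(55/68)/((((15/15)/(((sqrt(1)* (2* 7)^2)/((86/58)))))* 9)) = -85893944716261/27433587888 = -3130.98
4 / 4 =1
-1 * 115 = -115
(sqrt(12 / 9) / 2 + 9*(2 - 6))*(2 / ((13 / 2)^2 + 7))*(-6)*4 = 6912 / 197 - 64*sqrt(3) / 197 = 34.52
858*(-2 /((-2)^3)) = 429 /2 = 214.50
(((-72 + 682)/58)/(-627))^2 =0.00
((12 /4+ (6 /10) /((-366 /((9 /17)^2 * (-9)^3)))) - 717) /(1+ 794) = -41937337 /46716850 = -0.90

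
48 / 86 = 24 / 43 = 0.56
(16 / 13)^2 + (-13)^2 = 170.51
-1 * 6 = -6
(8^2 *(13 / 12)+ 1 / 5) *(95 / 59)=19817 / 177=111.96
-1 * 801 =-801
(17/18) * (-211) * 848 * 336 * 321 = -18226321792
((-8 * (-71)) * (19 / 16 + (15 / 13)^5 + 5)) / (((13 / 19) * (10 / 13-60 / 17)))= -1121607324531 / 452977460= -2476.08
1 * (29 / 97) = 29 / 97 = 0.30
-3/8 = -0.38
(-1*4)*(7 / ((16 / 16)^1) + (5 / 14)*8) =-276 / 7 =-39.43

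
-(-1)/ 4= 1/ 4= 0.25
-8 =-8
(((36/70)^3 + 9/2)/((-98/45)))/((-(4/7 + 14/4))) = 1192617/2280950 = 0.52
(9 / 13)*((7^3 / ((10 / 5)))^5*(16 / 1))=42728053589487 / 26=1643386676518.73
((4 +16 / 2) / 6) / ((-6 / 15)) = -5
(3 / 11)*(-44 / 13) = -12 / 13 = -0.92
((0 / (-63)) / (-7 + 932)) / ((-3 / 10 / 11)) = 0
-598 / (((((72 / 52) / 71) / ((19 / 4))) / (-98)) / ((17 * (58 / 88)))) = 126668751391 / 792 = 159935292.16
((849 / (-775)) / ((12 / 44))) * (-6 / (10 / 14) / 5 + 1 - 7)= 597696 / 19375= 30.85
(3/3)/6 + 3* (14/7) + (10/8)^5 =28319/3072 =9.22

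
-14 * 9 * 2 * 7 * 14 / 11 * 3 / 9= -8232 / 11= -748.36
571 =571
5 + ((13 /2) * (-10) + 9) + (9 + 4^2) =-26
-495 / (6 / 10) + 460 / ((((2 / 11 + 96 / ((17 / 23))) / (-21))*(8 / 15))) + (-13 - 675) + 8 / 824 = -8278313397 / 5010332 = -1652.25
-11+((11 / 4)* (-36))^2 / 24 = 3179 / 8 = 397.38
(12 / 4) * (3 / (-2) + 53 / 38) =-6 / 19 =-0.32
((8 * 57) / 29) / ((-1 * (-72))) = 0.22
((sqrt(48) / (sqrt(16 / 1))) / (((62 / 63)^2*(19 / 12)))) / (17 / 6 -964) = -71442*sqrt(3) / 105299653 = -0.00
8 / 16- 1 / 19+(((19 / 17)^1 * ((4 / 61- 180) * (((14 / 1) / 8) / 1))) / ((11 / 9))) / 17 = -121516961 / 7368922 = -16.49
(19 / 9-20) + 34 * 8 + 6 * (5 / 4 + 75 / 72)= 9643 / 36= 267.86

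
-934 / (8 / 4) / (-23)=467 / 23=20.30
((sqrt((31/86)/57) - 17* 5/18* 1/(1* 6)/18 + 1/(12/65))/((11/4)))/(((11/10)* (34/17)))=10* sqrt(151962)/296571 + 52225/58806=0.90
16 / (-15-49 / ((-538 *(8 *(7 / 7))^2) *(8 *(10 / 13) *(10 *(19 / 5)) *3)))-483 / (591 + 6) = -1.88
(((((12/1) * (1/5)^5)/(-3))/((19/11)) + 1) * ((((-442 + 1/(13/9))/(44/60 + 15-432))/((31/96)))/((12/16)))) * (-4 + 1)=-98030000736/7470360625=-13.12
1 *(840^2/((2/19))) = 6703200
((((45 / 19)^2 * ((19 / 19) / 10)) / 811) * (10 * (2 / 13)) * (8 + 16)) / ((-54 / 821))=-1477800 / 3806023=-0.39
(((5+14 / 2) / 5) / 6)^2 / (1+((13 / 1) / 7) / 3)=42 / 425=0.10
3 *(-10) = -30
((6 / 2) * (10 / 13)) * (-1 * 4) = -120 / 13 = -9.23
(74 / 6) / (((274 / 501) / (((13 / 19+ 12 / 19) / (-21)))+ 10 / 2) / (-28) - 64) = -4325300 / 22398099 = -0.19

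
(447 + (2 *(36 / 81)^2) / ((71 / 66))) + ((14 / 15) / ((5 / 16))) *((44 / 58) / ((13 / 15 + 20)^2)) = 2436565081831 / 5446390617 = 447.37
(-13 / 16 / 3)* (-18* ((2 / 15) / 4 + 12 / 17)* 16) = 4901 / 85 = 57.66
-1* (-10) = 10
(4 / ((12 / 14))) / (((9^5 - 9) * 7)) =1 / 88560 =0.00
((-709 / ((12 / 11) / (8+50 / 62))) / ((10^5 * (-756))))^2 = 10279323769 / 1793456640000000000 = 0.00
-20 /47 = -0.43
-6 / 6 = -1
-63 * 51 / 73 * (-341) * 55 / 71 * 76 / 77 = 59477220 / 5183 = 11475.44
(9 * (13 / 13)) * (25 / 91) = 225 / 91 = 2.47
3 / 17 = 0.18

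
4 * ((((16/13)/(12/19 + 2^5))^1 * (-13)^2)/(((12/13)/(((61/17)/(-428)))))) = -195871/845835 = -0.23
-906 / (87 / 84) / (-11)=25368 / 319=79.52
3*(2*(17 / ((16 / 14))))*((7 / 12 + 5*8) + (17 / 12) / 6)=3643.14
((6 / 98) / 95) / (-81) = -1 / 125685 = -0.00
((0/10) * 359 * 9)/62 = 0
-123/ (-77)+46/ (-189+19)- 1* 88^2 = -50675796/ 6545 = -7742.67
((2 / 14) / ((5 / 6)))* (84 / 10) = 36 / 25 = 1.44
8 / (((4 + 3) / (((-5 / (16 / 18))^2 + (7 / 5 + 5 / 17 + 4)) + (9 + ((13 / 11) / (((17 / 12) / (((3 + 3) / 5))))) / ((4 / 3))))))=2817599 / 52360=53.81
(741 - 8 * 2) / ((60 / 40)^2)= 2900 / 9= 322.22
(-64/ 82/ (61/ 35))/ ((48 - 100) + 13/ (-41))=224/ 26169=0.01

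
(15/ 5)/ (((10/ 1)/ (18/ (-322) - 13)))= -3153/ 805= -3.92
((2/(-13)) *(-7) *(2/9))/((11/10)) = 280/1287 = 0.22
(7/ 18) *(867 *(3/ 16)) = 2023/ 32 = 63.22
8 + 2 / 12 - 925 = -5501 / 6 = -916.83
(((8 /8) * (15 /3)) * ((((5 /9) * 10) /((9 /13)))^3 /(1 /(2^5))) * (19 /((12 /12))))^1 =834860000000 /531441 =1570936.38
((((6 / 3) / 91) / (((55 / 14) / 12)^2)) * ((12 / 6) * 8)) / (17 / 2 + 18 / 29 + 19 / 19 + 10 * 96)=7483392 / 2212699775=0.00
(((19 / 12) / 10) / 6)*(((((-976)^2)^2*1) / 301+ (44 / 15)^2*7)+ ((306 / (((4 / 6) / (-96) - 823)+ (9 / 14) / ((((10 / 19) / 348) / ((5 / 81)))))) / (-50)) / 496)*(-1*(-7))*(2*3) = 96580615934502586707673 / 28905919713000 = 3341205431.05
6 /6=1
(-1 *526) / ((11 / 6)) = -3156 / 11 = -286.91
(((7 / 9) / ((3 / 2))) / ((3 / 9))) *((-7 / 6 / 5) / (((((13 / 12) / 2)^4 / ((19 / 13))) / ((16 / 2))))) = -91521024 / 1856465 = -49.30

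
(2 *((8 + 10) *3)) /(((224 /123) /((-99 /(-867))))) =109593 /16184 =6.77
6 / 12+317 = 635 / 2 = 317.50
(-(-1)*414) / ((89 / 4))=1656 / 89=18.61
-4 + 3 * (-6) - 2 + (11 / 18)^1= -421 / 18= -23.39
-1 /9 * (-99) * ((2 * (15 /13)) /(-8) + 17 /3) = 9229 /156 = 59.16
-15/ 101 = -0.15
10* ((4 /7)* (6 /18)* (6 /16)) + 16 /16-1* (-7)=61 /7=8.71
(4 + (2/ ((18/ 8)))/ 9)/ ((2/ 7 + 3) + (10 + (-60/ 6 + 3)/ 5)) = 2905/ 8424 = 0.34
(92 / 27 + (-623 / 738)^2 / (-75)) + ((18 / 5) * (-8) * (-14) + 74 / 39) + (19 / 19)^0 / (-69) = 4989038728969 / 12213641700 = 408.48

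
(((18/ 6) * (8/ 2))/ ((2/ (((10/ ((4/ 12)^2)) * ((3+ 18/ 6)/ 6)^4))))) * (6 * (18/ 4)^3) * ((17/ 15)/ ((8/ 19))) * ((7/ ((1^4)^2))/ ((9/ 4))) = 2472403.50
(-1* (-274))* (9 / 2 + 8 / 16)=1370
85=85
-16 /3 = -5.33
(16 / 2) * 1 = 8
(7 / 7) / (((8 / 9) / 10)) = 45 / 4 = 11.25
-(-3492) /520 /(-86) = -873 /11180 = -0.08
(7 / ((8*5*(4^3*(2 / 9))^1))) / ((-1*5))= -63 / 25600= -0.00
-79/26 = -3.04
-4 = -4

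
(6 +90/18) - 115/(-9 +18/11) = 2156/81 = 26.62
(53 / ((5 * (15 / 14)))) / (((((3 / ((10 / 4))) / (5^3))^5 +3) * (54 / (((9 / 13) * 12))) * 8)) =1415252685546875 / 22315979004512778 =0.06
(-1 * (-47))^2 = 2209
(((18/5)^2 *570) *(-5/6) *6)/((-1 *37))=36936/37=998.27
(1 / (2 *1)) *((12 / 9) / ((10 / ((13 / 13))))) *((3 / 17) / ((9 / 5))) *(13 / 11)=13 / 1683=0.01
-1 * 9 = -9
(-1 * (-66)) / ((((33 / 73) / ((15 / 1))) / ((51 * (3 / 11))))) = 335070 / 11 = 30460.91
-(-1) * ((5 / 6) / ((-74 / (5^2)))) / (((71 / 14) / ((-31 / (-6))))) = -27125 / 94572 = -0.29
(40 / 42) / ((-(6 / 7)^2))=-35 / 27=-1.30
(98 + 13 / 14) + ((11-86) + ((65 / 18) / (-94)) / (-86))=24373715 / 1018584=23.93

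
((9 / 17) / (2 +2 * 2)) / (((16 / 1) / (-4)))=-3 / 136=-0.02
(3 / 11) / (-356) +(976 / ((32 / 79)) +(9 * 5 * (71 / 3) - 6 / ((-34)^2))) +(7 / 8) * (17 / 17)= 7866317111 / 2263448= 3475.37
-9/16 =-0.56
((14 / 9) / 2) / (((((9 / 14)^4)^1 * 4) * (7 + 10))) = 67228 / 1003833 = 0.07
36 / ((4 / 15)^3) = 30375 / 16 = 1898.44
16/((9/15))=80/3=26.67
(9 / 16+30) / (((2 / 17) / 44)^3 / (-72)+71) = 115116129612 / 267427245887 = 0.43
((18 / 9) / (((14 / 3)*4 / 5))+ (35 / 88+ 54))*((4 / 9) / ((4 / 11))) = 67.14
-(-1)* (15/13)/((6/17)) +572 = 14957/26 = 575.27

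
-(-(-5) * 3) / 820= -3 / 164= -0.02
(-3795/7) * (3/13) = -11385/91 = -125.11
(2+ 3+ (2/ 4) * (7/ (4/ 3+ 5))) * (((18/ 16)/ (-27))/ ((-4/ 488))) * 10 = 64355/ 228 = 282.26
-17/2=-8.50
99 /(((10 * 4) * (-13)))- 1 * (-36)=35.81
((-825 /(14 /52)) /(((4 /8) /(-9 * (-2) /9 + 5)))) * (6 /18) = -14300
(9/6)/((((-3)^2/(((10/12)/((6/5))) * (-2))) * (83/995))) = -24875/8964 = -2.77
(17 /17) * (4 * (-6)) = -24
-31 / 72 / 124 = -1 / 288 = -0.00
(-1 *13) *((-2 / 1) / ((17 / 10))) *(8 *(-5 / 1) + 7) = -8580 / 17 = -504.71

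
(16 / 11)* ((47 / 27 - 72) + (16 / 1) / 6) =-29200 / 297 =-98.32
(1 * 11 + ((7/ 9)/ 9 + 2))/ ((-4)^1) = -3.27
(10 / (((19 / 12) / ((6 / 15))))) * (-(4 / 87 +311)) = -432976 / 551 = -785.80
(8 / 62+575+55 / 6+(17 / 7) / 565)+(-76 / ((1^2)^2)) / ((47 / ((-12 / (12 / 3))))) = 20369668169 / 34574610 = 589.15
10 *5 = 50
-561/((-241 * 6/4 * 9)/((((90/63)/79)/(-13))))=-3740/15592941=-0.00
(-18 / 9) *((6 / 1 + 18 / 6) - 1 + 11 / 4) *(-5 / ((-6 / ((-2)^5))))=1720 / 3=573.33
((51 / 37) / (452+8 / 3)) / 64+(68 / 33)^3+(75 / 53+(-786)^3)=-271574320439473902137 / 559269418752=-485587645.84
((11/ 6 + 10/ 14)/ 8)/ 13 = 107/ 4368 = 0.02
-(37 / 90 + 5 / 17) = -1079 / 1530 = -0.71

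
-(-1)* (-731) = -731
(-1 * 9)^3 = -729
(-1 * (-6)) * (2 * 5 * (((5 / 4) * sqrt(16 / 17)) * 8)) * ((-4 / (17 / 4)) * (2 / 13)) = -76800 * sqrt(17) / 3757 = -84.28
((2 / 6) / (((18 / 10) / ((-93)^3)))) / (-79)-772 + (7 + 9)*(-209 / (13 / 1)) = 879395 / 1027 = 856.28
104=104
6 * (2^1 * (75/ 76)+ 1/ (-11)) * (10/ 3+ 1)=10231/ 209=48.95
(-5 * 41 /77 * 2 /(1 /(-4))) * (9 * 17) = 250920 /77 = 3258.70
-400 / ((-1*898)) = 200 / 449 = 0.45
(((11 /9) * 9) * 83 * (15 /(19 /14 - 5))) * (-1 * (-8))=-511280 /17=-30075.29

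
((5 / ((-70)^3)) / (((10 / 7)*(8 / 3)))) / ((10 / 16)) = -3 / 490000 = -0.00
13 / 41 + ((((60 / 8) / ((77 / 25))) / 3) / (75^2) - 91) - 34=-35426119 / 284130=-124.68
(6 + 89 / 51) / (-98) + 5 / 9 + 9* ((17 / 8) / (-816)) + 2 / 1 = 2354021 / 959616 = 2.45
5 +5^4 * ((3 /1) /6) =635 /2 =317.50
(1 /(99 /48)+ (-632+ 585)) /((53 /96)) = -49120 /583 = -84.25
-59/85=-0.69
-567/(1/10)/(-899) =6.31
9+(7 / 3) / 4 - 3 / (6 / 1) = 109 / 12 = 9.08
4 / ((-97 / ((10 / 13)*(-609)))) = 24360 / 1261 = 19.32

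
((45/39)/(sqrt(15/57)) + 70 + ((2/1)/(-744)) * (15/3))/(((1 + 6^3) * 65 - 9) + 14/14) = sqrt(95)/61087 + 205/41292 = 0.01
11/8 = 1.38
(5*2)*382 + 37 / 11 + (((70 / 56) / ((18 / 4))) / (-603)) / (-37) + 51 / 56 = 473032848187 / 123692184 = 3824.27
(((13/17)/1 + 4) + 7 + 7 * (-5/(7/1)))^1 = 115/17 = 6.76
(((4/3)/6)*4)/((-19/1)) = -8/171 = -0.05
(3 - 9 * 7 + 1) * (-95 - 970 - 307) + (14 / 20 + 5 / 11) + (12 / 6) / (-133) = 1184285911 / 14630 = 80949.14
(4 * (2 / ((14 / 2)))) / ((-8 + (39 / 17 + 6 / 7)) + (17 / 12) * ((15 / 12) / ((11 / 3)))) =-23936 / 91437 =-0.26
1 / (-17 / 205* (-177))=205 / 3009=0.07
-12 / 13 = -0.92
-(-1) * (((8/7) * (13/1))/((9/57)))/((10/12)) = 112.91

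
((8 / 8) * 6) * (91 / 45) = 182 / 15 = 12.13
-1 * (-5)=5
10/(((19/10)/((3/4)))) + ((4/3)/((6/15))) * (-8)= -1295/57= -22.72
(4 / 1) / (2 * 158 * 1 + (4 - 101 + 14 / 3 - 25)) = 3 / 149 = 0.02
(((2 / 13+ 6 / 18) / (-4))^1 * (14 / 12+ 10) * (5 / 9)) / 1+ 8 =61027 / 8424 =7.24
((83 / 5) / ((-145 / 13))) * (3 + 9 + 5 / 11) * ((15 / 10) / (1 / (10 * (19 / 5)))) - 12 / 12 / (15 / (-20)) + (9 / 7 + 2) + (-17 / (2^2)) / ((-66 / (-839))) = -493916391 / 446600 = -1105.95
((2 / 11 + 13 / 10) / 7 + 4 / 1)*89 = 288627 / 770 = 374.84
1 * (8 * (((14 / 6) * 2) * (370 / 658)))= 2960 / 141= 20.99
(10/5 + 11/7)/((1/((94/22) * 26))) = 30550/77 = 396.75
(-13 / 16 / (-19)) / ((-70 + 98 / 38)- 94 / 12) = -39 / 68632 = -0.00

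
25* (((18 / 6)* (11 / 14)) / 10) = 165 / 28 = 5.89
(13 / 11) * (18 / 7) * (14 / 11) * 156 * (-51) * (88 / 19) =-29787264 / 209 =-142522.79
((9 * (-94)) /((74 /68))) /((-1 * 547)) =28764 /20239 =1.42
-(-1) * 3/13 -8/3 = -2.44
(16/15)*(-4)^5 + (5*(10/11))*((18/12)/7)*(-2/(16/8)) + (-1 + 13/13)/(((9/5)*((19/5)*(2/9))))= -1262693/1155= -1093.24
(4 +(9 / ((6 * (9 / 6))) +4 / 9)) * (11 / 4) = 539 / 36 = 14.97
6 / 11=0.55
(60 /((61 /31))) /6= 310 /61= 5.08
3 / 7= 0.43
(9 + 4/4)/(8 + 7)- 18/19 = -16/57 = -0.28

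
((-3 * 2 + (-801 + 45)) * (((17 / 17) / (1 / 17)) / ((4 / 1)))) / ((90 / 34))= -36703 / 30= -1223.43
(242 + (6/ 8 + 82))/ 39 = 433/ 52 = 8.33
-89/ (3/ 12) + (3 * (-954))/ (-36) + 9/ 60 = -5527/ 20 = -276.35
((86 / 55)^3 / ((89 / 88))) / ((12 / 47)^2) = 702523852 / 12115125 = 57.99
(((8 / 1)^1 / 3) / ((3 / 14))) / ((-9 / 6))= -224 / 27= -8.30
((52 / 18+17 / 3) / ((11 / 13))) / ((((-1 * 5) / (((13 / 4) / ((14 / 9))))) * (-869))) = 169 / 34760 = 0.00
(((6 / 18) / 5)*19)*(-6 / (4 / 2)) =-19 / 5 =-3.80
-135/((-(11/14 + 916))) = 378/2567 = 0.15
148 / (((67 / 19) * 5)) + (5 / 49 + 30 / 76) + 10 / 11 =67241709 / 6861470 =9.80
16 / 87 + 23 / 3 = 7.85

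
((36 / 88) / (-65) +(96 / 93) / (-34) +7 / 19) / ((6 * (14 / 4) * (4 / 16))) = 9500866 / 150345195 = 0.06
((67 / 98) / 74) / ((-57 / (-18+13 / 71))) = 84755 / 29348844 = 0.00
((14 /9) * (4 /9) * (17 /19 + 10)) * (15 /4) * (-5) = -8050 /57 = -141.23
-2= -2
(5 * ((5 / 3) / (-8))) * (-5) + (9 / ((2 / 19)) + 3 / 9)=2185 / 24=91.04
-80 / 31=-2.58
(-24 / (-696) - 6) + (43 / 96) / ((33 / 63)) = -52167 / 10208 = -5.11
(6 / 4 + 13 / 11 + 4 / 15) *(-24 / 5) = -3892 / 275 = -14.15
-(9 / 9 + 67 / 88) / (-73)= 155 / 6424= 0.02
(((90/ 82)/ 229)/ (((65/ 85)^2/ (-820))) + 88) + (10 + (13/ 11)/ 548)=91.28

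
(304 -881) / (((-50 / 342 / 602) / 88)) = 209079319.68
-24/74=-12/37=-0.32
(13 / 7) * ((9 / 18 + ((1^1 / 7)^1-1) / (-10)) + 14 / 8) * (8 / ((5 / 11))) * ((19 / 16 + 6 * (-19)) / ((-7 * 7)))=16880721 / 96040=175.77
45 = 45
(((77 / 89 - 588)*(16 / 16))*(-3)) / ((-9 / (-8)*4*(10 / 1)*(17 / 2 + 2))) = 2986 / 801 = 3.73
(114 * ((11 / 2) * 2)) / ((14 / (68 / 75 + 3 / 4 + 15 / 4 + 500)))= 15844499 / 350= 45270.00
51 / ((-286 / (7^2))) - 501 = -145785 / 286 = -509.74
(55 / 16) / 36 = 55 / 576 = 0.10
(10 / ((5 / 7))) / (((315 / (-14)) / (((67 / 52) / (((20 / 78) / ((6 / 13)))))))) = -469 / 325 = -1.44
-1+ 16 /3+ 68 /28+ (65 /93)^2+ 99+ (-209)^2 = 2651011501 /60543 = 43787.25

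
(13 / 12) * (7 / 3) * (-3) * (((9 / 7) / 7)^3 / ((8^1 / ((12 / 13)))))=-729 / 134456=-0.01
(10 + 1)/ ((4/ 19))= 209/ 4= 52.25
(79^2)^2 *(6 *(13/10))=1519053159/5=303810631.80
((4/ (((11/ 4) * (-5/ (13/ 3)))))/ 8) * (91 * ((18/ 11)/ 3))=-4732/ 605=-7.82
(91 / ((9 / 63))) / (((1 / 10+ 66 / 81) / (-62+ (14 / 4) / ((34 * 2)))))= -55731375 / 1292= -43135.74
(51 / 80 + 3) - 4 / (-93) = 27383 / 7440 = 3.68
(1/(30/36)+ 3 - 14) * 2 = -98/5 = -19.60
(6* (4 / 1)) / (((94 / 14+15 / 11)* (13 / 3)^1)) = 0.69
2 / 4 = 1 / 2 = 0.50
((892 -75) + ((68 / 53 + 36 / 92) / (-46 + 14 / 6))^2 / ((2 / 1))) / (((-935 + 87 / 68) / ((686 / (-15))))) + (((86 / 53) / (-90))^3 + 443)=3777036327493192303284356 / 7819685043171213070125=483.02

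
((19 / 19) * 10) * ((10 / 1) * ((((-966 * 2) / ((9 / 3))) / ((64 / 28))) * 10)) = -281750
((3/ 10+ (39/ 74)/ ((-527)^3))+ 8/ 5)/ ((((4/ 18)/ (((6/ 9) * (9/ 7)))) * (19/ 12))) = 16668717427548/ 3601266117715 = 4.63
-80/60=-4/3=-1.33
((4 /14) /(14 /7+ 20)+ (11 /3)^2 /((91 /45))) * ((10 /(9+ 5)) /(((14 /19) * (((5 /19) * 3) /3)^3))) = 434490214 /1226225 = 354.33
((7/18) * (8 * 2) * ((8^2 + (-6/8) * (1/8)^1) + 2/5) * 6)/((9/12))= 144046/45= 3201.02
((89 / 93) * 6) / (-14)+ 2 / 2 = 128 / 217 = 0.59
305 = 305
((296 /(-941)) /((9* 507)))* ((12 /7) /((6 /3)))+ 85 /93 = 283848413 /310583637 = 0.91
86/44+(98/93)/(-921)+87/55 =33308237/9421830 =3.54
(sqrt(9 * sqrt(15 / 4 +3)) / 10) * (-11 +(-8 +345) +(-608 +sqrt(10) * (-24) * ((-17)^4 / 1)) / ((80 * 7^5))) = 3 * sqrt(2) * 3^(3 / 4) * (54790744 - 250563 * sqrt(10)) / 3361400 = 155.36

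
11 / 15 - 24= -349 / 15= -23.27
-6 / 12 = -1 / 2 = -0.50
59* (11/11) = 59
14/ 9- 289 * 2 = -5188/ 9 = -576.44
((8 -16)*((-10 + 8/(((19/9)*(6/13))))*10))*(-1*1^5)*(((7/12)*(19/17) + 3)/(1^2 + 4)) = -5960/57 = -104.56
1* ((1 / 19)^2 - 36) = -12995 / 361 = -36.00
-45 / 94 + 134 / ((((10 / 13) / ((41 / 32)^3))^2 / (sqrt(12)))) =-45 / 94 + 53785430320843 * sqrt(3) / 26843545600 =3469.97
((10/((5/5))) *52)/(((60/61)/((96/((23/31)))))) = 1573312/23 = 68404.87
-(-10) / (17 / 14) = 140 / 17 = 8.24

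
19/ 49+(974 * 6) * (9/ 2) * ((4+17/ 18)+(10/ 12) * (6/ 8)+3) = 225359.64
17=17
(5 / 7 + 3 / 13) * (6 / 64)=129 / 1456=0.09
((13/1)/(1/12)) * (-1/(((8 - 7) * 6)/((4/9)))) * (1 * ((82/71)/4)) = -2132/639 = -3.34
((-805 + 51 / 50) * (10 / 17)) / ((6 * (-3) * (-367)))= -0.07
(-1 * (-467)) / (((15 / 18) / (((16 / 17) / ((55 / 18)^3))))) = 261460224 / 14141875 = 18.49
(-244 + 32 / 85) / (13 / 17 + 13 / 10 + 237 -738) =41416 / 84819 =0.49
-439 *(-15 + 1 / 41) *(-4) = -1078184 / 41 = -26297.17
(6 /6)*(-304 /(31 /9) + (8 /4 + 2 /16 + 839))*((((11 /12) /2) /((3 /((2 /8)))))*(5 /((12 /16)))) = 3423035 /17856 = 191.70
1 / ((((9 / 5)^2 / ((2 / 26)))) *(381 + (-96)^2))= 25 / 10105641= 0.00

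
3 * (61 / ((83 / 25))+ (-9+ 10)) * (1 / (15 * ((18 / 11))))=2948 / 1245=2.37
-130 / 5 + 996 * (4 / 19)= 183.68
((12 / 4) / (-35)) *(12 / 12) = -3 / 35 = -0.09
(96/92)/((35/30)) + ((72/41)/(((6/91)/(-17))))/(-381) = 2.08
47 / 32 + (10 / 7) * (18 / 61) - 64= -848667 / 13664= -62.11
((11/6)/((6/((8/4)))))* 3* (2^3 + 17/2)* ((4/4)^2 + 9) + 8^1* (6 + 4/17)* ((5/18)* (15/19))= 607445/1938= 313.44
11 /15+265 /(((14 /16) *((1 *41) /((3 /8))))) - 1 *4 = -2138 /4305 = -0.50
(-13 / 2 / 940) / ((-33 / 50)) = 65 / 6204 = 0.01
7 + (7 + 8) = 22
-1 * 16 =-16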